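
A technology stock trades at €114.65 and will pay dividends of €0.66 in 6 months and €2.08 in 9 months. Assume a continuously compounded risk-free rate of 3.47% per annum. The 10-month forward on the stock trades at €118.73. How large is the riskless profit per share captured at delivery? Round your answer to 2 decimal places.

€3.47 per share

PV(dividends) I = 0.66·e^(−0.0347·6/12) + 2.08·e^(−0.0347·9/12) = 2.6752
Fair forward F* = (S − I)·e^(rT) = (114.65 − 2.6752)·e^0.028917 = 111.9748 × 1.029339 = 115.2600
Market €118.73 > fair 115.2600: forward overpriced → cash-and-carry (borrow at r, buy the stock and collect the dividends, short the forward).
Profit at T = |F_mkt − F*| = |118.73 − 115.2600| = €3.47 per share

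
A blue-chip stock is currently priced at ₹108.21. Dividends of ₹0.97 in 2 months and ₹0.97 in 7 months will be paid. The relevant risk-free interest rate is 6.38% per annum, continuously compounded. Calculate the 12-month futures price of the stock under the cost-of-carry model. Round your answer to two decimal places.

PV(dividends) I = 0.97·e^(−0.0638·2/12) + 0.97·e^(−0.0638·7/12)
I = 0.9597 + 0.9346 = 1.8943
F = (S − I)·e^(rT) = (108.21 − 1.8943) · e^(0.0638·12/12)
= 106.3157 · e^0.063800 = 106.3157 × 1.065879 = ₹113.32

₹113.32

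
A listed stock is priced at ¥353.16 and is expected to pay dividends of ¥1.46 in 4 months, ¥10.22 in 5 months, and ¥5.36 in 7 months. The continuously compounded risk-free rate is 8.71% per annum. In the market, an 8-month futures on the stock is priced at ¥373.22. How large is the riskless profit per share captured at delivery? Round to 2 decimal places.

PV(dividends) I = 1.46·e^(−0.0871·4/12) + 10.22·e^(−0.0871·5/12) + 5.36·e^(−0.0871·7/12) = 16.3684
Fair futures F* = (S − I)·e^(rT) = (353.16 − 16.3684)·e^0.058067 = 336.7916 × 1.059786 = 356.9270
Market ¥373.22 > fair 356.9270: forward overpriced → cash-and-carry (borrow at r, buy the stock and collect the dividends, short the forward).
Profit at T = |F_mkt − F*| = |373.22 − 356.9270| = ¥16.29 per share

¥16.29 per share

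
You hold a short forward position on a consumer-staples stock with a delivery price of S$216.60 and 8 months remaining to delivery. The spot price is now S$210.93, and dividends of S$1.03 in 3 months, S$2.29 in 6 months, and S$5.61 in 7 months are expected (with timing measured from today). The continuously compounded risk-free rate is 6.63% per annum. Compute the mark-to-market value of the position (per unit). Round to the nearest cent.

PV(remaining dividends) I = 1.03·e^(−0.0663·3/12) + 2.29·e^(−0.0663·6/12) + 5.61·e^(−0.0663·7/12) = 8.6256
Current forward F = (S − I)·e^(rT) = (210.93 − 8.6256)·e^(0.0663·8/12) = 202.3044 × 1.045191 = 211.4467
Value (long) = (F − K)·e^(−rT) = (211.4467 − 216.60) × 0.956763 = -4.9305
Short position value = −(long value) = S$4.93

S$4.93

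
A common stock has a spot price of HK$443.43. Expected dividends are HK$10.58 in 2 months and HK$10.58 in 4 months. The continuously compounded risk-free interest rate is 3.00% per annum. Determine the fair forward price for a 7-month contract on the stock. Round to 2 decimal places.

PV(dividends) I = 10.58·e^(−0.0300·2/12) + 10.58·e^(−0.0300·4/12)
I = 10.5272 + 10.4747 = 21.0019
F = (S − I)·e^(rT) = (443.43 − 21.0019) · e^(0.0300·7/12)
= 422.4281 · e^0.017500 = 422.4281 × 1.017654 = HK$429.89

HK$429.89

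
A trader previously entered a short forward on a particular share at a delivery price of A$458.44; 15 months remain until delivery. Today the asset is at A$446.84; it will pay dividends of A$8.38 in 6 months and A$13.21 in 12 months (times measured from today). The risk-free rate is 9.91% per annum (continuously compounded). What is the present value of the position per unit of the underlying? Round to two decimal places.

PV(remaining dividends) I = 8.38·e^(−0.0991·6/12) + 13.21·e^(−0.0991·12/12) = 19.9386
Current forward F = (S − I)·e^(rT) = (446.84 − 19.9386)·e^(0.0991·15/12) = 426.9014 × 1.131874 = 483.1986
Value (long) = (F − K)·e^(−rT) = (483.1986 − 458.44) × 0.883490 = 21.8740
Short position value = −(long value) = -A$21.87

-A$21.87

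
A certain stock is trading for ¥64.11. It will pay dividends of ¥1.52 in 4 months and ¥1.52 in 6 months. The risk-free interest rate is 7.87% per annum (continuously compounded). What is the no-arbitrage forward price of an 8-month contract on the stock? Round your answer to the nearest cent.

¥64.46

PV(dividends) I = 1.52·e^(−0.0787·4/12) + 1.52·e^(−0.0787·6/12)
I = 1.4806 + 1.4613 = 2.9419
F = (S − I)·e^(rT) = (64.11 − 2.9419) · e^(0.0787·8/12)
= 61.1681 · e^0.052467 = 61.1681 × 1.053868 = ¥64.46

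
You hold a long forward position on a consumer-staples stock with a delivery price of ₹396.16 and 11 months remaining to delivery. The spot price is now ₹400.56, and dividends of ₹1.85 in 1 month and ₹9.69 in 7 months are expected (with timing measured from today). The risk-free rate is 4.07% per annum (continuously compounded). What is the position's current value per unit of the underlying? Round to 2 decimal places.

₹7.60

PV(remaining dividends) I = 1.85·e^(−0.0407·1/12) + 9.69·e^(−0.0407·7/12) = 11.3064
Current forward F = (S − I)·e^(rT) = (400.56 − 11.3064)·e^(0.0407·11/12) = 389.2536 × 1.038013 = 404.0503
Value (long) = (F − K)·e^(−rT) = (404.0503 − 396.16) × 0.963379 = 7.6013
Value = ₹7.60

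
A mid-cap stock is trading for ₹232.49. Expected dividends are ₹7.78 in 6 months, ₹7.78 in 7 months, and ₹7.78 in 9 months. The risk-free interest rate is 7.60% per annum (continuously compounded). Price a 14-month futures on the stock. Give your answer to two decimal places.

PV(dividends) I = 7.78·e^(−0.0760·6/12) + 7.78·e^(−0.0760·7/12) + 7.78·e^(−0.0760·9/12)
I = 7.4899 + 7.4426 + 7.3489 = 22.2814
F = (S − I)·e^(rT) = (232.49 − 22.2814) · e^(0.0760·14/12)
= 210.2086 · e^0.088667 = 210.2086 × 1.092717 = ₹229.70

₹229.70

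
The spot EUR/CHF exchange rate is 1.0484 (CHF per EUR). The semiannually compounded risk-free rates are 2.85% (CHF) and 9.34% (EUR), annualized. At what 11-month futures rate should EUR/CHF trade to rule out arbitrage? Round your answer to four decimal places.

0.9896

By covered interest parity, F = S · (1+r_CHF/2)^(2T) / (1+r_EUR/2)^(2T)
= 1.0484 × 1.026280 / 1.087278 = 1.0484 × 0.943898
F = 0.9896 CHF per EUR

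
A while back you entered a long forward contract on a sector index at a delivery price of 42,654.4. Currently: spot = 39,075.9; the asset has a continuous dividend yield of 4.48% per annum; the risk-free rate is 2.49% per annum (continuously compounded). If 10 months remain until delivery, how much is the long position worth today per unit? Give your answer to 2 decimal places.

Current fair forward for the remaining 10 months: F = S·e^((r − q)·T), (r − q) = 0.0249 − 0.0448 = -0.0199
F = 39075.9 · e^(-0.0199 × 10/12) = 39075.9 × 0.98355341 = 38433.2347
Value of long forward = (F − K)·e^(−rT) = (38433.2347 − 42654.4) · e^(−0.0249·10/12)
= -4221.1653 × 0.97946380 = -4134.48

-4134.48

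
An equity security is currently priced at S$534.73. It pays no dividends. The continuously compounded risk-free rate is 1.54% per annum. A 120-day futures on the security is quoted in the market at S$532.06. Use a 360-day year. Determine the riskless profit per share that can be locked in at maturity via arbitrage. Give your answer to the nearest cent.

Fair futures: F* = S·e^(carry·T), with carry = r = 0.0154
F* = 534.73 · e^(0.0154 × 120/360) = 534.73 · e^0.005133 = 534.73 × 1.005146 = S$537.4817
Market S$532.06 < fair S$537.4817: forward underpriced → reverse cash-and-carry (short spot, go long the forward).
At maturity, profit = |F_mkt − F*| = |532.06 − 537.4817| = S$5.42 per share

S$5.42 per share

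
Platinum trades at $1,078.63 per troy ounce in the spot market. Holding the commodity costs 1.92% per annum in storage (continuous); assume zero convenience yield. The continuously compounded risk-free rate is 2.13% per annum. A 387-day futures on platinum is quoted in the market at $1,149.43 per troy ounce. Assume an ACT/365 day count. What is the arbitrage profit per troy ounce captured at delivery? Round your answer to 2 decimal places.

$23.47 per troy ounce

Fair futures: F* = S·e^(carry·T), with carry = (r + u) = 0.0213 + 0.0192 = 0.0405
F* = 1078.63 · e^(0.0405 × 387/365) = 1078.63 · e^0.04294110 = 1078.63 × 1.04387641 = $1125.9564
Market $1149.43 > fair $1125.9564: forward overpriced → cash-and-carry (buy spot, short the forward).
At maturity, profit = |F_mkt − F*| = |1149.43 − 1125.9564| = $23.47 per troy ounce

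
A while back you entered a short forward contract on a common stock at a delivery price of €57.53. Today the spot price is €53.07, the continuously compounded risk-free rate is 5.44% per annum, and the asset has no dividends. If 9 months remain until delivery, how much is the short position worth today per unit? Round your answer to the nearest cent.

Current fair forward for the remaining 9 months: F = S·e^(r·T), r = 0.0544
F = 53.07 · e^(0.0544 × 9/12) = 53.07 × 1.041644 = 55.2800
Value of long forward = (F − K)·e^(−rT) = (55.2800 − 57.53) · e^(−0.0544·9/12)
= -2.2500 × 0.960021 = -2.16
Short position value = −(long value) = €2.16

€2.16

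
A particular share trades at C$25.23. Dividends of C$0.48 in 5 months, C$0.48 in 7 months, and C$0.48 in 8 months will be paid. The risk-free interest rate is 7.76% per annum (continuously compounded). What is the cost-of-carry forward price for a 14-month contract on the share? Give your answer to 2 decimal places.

C$26.11

PV(dividends) I = 0.48·e^(−0.0776·5/12) + 0.48·e^(−0.0776·7/12) + 0.48·e^(−0.0776·8/12)
I = 0.4647 + 0.4588 + 0.4558 = 1.3793
F = (S − I)·e^(rT) = (25.23 − 1.3793) · e^(0.0776·14/12)
= 23.8507 · e^0.090533 = 23.8507 × 1.094758 = C$26.11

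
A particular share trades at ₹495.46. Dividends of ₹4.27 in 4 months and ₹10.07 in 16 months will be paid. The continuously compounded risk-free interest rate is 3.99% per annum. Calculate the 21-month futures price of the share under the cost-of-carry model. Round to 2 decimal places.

PV(dividends) I = 4.27·e^(−0.0399·4/12) + 10.07·e^(−0.0399·16/12)
I = 4.2136 + 9.5483 = 13.7619
F = (S − I)·e^(rT) = (495.46 − 13.7619) · e^(0.0399·21/12)
= 481.6981 · e^0.069825 = 481.6981 × 1.072321 = ₹516.53

₹516.53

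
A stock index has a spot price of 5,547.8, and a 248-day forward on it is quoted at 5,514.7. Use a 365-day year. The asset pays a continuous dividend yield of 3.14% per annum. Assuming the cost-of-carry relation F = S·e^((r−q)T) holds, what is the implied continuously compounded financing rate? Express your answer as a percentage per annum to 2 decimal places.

From F = S·e^((r−q)T): (r − q) = ln(F/S)/T
ln(5514.7/5547.8) = ln(0.994034) = -0.005984
(r − q) = -0.005984 / (248/365) = -0.008807
r = ln(F/S)/T + q = -0.008807 + 0.0314 = 0.022593
r = 2.26%

2.26%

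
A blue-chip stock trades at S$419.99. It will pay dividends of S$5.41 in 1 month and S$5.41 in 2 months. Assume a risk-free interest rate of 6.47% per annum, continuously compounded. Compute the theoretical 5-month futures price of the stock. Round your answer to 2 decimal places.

PV(dividends) I = 5.41·e^(−0.0647·1/12) + 5.41·e^(−0.0647·2/12)
I = 5.3809 + 5.3520 = 10.7329
F = (S − I)·e^(rT) = (419.99 − 10.7329) · e^(0.0647·5/12)
= 409.2571 · e^0.026958 = 409.2571 × 1.027325 = S$420.44

S$420.44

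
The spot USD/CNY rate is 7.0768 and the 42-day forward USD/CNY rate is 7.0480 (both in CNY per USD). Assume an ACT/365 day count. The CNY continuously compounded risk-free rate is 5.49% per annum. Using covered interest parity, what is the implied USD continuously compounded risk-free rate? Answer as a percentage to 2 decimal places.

9.03%

F = S·e^((r_CNY − r_USD)T) ⇒ r_USD = r_CNY − ln(F/S)/T
ln(7.0480/7.0768) = -0.004078; /(42/365) = -0.035440
r_USD = 0.0549 + 0.035440 = 0.090340
r_USD = 9.03%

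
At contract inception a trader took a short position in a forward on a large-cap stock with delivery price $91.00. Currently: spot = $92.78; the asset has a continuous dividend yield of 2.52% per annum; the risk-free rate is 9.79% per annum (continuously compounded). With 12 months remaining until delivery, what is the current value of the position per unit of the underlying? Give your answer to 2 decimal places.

-$7.96

Current fair forward for the remaining 12 months: F = S·e^((r − q)·T), (r − q) = 0.0979 − 0.0252 = 0.0727
F = 92.78 · e^(0.0727 × 12/12) = 92.78 × 1.075408 = 99.7764
Value of long forward = (F − K)·e^(−rT) = (99.7764 − 91.00) · e^(−0.0979·12/12)
= 8.7764 × 0.906740 = 7.96
Short position value = −(long value) = -$7.96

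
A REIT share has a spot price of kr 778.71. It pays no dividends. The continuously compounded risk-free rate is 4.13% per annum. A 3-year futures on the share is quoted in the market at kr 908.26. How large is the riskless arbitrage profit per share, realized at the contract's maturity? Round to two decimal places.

Fair futures: F* = S·e^(carry·T), with carry = r = 0.0413
F* = 778.71 · e^(0.0413 × 3) = 778.71 · e^0.123900 = 778.71 × 1.131903 = kr 881.4242
Market kr 908.26 > fair kr 881.4242: forward overpriced → cash-and-carry (buy spot, short the forward).
At maturity, profit = |F_mkt − F*| = |908.26 − 881.4242| = kr 26.84 per share

kr 26.84 per share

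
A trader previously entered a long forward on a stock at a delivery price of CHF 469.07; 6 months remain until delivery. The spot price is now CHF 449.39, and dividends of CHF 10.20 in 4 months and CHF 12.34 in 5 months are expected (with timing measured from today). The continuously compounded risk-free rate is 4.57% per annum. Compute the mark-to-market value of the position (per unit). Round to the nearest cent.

-CHF 31.24

PV(remaining dividends) I = 10.20·e^(−0.0457·4/12) + 12.34·e^(−0.0457·5/12) = 22.1530
Current forward F = (S − I)·e^(rT) = (449.39 − 22.1530)·e^(0.0457·6/12) = 427.2370 × 1.023113 = 437.1117
Value (long) = (F − K)·e^(−rT) = (437.1117 − 469.07) × 0.977409 = -31.2363
Value = -CHF 31.24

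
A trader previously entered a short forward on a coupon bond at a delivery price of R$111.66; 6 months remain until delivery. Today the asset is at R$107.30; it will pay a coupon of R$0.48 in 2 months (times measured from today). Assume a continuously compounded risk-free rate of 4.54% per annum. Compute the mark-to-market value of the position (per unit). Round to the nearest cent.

PV(remaining coupons) I = 0.48·e^(−0.0454·2/12) = 0.4764
Current forward F = (S − I)·e^(rT) = (107.30 − 0.4764)·e^(0.0454·6/12) = 106.8236 × 1.022960 = 109.2763
Value (long) = (F − K)·e^(−rT) = (109.2763 − 111.66) × 0.977556 = -2.3302
Short position value = −(long value) = R$2.33

R$2.33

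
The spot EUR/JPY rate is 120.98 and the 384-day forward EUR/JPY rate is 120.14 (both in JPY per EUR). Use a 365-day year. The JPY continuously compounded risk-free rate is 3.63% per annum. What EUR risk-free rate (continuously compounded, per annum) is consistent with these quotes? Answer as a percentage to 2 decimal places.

4.29%

F = S·e^((r_JPY − r_EUR)T) ⇒ r_EUR = r_JPY − ln(F/S)/T
ln(120.14/120.98) = -0.006968; /(384/365) = -0.006623
r_EUR = 0.0363 + 0.006623 = 0.042923
r_EUR = 4.29%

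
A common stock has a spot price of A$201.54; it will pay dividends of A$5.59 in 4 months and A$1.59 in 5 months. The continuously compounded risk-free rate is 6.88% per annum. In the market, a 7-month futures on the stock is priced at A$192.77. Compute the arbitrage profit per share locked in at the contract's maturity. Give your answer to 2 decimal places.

PV(dividends) I = 5.59·e^(−0.0688·4/12) + 1.59·e^(−0.0688·5/12) = 7.0083
Fair futures F* = (S − I)·e^(rT) = (201.54 − 7.0083)·e^0.040133 = 194.5317 × 1.040949 = 202.4976
Market A$192.77 < fair 202.4976: forward underpriced → reverse cash-and-carry (short the stock, invest proceeds at r, pay the dividends, go long the forward).
Profit at T = |F_mkt − F*| = |192.77 − 202.4976| = A$9.73 per share

A$9.73 per share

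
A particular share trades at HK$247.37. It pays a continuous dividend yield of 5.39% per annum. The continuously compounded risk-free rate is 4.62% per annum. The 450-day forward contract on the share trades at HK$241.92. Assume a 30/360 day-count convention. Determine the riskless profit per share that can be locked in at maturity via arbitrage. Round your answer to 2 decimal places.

Fair forward: F* = S·e^(carry·T), with carry = (r − q) = 0.0462 − 0.0539 = -0.0077
F* = 247.37 · e^(-0.0077 × 450/360) = 247.37 · e^-0.009625 = 247.37 × 0.990421 = HK$245.0004
Market HK$241.92 < fair HK$245.0004: forward underpriced → reverse cash-and-carry (short spot, go long the forward).
At maturity, profit = |F_mkt − F*| = |241.92 − 245.0004| = HK$3.08 per share

HK$3.08 per share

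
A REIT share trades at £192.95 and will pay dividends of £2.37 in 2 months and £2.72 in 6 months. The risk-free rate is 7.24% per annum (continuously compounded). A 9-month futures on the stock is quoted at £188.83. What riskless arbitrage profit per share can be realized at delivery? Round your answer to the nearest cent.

£9.64 per share

PV(dividends) I = 2.37·e^(−0.0724·2/12) + 2.72·e^(−0.0724·6/12) = 4.9649
Fair futures F* = (S − I)·e^(rT) = (192.95 − 4.9649)·e^0.054300 = 187.9851 × 1.055801 = 198.4749
Market £188.83 < fair 198.4749: forward underpriced → reverse cash-and-carry (short the stock, invest proceeds at r, pay the dividends, go long the forward).
Profit at T = |F_mkt − F*| = |188.83 − 198.4749| = £9.64 per share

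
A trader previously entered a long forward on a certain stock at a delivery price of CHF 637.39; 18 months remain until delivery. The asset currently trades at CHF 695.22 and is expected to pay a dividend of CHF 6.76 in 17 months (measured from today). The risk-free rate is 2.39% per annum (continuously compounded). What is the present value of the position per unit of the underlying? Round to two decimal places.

PV(remaining dividends) I = 6.76·e^(−0.0239·17/12) = 6.5349
Current forward F = (S − I)·e^(rT) = (695.22 − 6.5349)·e^(0.0239·18/12) = 688.6851 × 1.036500 = 713.8221
Value (long) = (F − K)·e^(−rT) = (713.8221 − 637.39) × 0.964785 = 73.7405
Value = CHF 73.74

CHF 73.74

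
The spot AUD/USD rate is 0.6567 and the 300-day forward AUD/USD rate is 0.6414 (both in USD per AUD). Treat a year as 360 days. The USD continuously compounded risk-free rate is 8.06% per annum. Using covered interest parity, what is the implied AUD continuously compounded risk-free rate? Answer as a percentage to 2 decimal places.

10.89%

F = S·e^((r_USD − r_AUD)T) ⇒ r_AUD = r_USD − ln(F/S)/T
ln(0.6414/0.6567) = -0.023574; /(300/360) = -0.028289
r_AUD = 0.0806 + 0.028289 = 0.108889
r_AUD = 10.89%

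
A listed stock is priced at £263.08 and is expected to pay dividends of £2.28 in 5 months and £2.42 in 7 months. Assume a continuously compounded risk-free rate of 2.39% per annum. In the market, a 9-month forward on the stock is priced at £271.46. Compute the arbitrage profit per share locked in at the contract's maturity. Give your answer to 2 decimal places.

£8.35 per share

PV(dividends) I = 2.28·e^(−0.0239·5/12) + 2.42·e^(−0.0239·7/12) = 4.6439
Fair forward F* = (S − I)·e^(rT) = (263.08 − 4.6439)·e^0.017925 = 258.4361 × 1.018087 = 263.1104
Market £271.46 > fair 263.1104: forward overpriced → cash-and-carry (borrow at r, buy the stock and collect the dividends, short the forward).
Profit at T = |F_mkt − F*| = |271.46 − 263.1104| = £8.35 per share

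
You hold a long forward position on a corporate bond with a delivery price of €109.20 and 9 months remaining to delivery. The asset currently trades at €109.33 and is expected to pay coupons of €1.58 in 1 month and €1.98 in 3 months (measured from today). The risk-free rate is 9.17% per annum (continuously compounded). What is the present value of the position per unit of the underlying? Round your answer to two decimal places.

PV(remaining coupons) I = 1.58·e^(−0.0917·1/12) + 1.98·e^(−0.0917·3/12) = 3.5031
Current forward F = (S − I)·e^(rT) = (109.33 − 3.5031)·e^(0.0917·9/12) = 105.8269 × 1.071195 = 113.3612
Value (long) = (F − K)·e^(−rT) = (113.3612 − 109.20) × 0.933537 = 3.8846
Value = €3.88

€3.88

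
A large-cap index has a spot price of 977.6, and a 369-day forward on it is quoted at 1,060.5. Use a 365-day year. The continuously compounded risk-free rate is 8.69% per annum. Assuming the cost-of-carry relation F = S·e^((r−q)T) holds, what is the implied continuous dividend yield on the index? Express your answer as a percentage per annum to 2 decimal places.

0.64%

From F = S·e^((r−q)T): (r − q) = ln(F/S)/T
ln(1060.5/977.6) = ln(1.084800) = 0.081396
(r − q) = 0.081396 / (369/365) = 0.080514
q = r − ln(F/S)/T = 0.0869 − 0.080514 = 0.006386
q = 0.64%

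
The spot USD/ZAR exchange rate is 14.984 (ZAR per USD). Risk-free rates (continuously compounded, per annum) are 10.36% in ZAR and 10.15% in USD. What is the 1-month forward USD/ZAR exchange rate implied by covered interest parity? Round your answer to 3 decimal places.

14.987

F = S·e^((r_ZAR − r_USD)T) = 14.984 · e^((0.1036 − 0.1015) × 1/12)
= 14.984 · e^0.000175 = 14.984 × 1.000175
F = 14.987 ZAR per USD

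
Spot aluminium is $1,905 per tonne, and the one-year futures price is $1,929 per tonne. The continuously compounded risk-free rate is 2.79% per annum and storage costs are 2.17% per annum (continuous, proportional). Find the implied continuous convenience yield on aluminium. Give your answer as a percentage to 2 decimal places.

F = S·e^((r+u−y)T) ⇒ (r+u−y) = ln(F/S)/T
ln(1929/1905) = 0.012520; /T ⇒ 0.012520
y = r + u − ln(F/S)/T = 0.0279 + 0.0217 − 0.012520 = 0.037080
y = 3.71%

3.71%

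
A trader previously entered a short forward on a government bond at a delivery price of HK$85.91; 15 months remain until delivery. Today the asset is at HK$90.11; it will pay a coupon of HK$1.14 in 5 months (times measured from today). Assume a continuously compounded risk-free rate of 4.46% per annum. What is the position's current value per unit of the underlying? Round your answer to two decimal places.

-HK$7.74

PV(remaining coupons) I = 1.14·e^(−0.0446·5/12) = 1.1190
Current forward F = (S − I)·e^(rT) = (90.11 − 1.1190)·e^(0.0446·15/12) = 88.9910 × 1.057333 = 94.0931
Value (long) = (F − K)·e^(−rT) = (94.0931 − 85.91) × 0.945776 = 7.7394
Short position value = −(long value) = -HK$7.74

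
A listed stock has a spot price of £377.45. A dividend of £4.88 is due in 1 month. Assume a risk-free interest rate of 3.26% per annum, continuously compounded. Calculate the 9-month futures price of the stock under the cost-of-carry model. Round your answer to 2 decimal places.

PV(dividends) I = 4.88·e^(−0.0326·1/12)
I = 4.8668
F = (S − I)·e^(rT) = (377.45 − 4.8668) · e^(0.0326·9/12)
= 372.5832 · e^0.024450 = 372.5832 × 1.024751 = £381.81

£381.81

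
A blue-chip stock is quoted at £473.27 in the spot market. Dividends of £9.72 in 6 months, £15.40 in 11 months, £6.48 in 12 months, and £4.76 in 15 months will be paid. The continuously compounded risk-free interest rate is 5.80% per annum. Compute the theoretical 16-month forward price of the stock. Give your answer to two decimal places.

PV(dividends) I = 9.72·e^(−0.0580·6/12) + 15.40·e^(−0.0580·11/12) + 6.48·e^(−0.0580·12/12) + 4.76·e^(−0.0580·15/12)
I = 9.4422 + 14.6026 + 6.1149 + 4.4271 = 34.5868
F = (S − I)·e^(rT) = (473.27 − 34.5868) · e^(0.0580·16/12)
= 438.6832 · e^0.077333 = 438.6832 × 1.080402 = £473.95

£473.95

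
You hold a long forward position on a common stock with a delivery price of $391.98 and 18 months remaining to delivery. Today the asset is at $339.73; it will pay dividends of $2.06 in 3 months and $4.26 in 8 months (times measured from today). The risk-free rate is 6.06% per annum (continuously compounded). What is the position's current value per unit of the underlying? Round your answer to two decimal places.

PV(remaining dividends) I = 2.06·e^(−0.0606·3/12) + 4.26·e^(−0.0606·8/12) = 6.1204
Current forward F = (S − I)·e^(rT) = (339.73 − 6.1204)·e^(0.0606·18/12) = 333.6096 × 1.095159 = 365.3556
Value (long) = (F − K)·e^(−rT) = (365.3556 − 391.98) × 0.913109 = -24.3110
Value = -$24.31

-$24.31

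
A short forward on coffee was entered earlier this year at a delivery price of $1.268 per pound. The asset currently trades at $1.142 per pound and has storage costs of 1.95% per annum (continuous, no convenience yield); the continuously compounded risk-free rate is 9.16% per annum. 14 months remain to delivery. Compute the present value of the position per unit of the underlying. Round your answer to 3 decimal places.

-$0.029 per pound

Current fair forward for the remaining 14 months: F = S·e^((r + u)·T), (r + u) = 0.0916 + 0.0195 = 0.1111
F = 1.142 · e^(0.1111 × 14/12) = 1.142 × 1.138392 = 1.3000
Value of long forward = (F − K)·e^(−rT) = (1.3000 − 1.268) · e^(−0.0916·14/12)
= 0.0320 × 0.898645 = 0.029
Short position value = −(long value) = -$0.029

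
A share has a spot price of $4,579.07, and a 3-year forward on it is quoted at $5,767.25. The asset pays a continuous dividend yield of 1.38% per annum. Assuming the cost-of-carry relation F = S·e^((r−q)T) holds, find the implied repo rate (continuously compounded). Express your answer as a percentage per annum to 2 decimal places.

9.07%

From F = S·e^((r−q)T): (r − q) = ln(F/S)/T
ln(5767.25/4579.07) = ln(1.259481) = 0.230700
(r − q) = 0.230700 / (3) = 0.076900
r = ln(F/S)/T + q = 0.076900 + 0.0138 = 0.090700
r = 9.07%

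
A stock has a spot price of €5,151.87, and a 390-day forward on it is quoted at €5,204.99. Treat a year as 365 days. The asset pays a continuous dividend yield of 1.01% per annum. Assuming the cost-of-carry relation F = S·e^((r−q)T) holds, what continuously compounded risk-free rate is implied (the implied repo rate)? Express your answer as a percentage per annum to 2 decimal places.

From F = S·e^((r−q)T): (r − q) = ln(F/S)/T
ln(5204.99/5151.87) = ln(1.010311) = 0.010258
(r − q) = 0.010258 / (390/365) = 0.009600
r = ln(F/S)/T + q = 0.009600 + 0.0101 = 0.019700
r = 1.97%

1.97%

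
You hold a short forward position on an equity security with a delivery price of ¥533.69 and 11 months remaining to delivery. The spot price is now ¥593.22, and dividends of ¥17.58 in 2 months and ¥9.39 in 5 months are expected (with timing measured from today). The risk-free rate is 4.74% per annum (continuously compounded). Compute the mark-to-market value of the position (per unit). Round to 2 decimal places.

-¥55.57

PV(remaining dividends) I = 17.58·e^(−0.0474·2/12) + 9.39·e^(−0.0474·5/12) = 26.6480
Current forward F = (S − I)·e^(rT) = (593.22 − 26.6480)·e^(0.0474·11/12) = 566.5720 × 1.044408 = 591.7323
Value (long) = (F − K)·e^(−rT) = (591.7323 − 533.69) × 0.957480 = 55.5743
Short position value = −(long value) = -¥55.57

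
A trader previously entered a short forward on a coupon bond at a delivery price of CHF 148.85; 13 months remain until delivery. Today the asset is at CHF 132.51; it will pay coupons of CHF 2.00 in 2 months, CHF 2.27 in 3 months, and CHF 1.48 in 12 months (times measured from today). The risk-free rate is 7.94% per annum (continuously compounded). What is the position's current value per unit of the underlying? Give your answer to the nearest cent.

PV(remaining coupons) I = 2.00·e^(−0.0794·2/12) + 2.27·e^(−0.0794·3/12) + 1.48·e^(−0.0794·12/12) = 5.5661
Current forward F = (S − I)·e^(rT) = (132.51 − 5.5661)·e^(0.0794·13/12) = 126.9439 × 1.089824 = 138.3465
Value (long) = (F − K)·e^(−rT) = (138.3465 − 148.85) × 0.917579 = -9.6378
Short position value = −(long value) = CHF 9.64

CHF 9.64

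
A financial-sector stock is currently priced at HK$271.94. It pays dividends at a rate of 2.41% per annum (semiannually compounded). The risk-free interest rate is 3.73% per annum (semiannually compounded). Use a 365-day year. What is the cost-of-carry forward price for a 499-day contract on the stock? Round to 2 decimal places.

HK$276.82

F = S · (1+r/2)^(2T) / (1+q/2)^(2T)
= 271.94 × 1.051822 / 1.033293 = 271.94 × 1.017932
F = HK$276.82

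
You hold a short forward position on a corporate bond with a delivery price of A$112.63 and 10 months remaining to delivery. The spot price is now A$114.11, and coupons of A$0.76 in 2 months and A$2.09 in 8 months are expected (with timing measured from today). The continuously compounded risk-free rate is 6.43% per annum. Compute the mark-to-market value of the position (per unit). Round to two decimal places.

-A$4.60

PV(remaining coupons) I = 0.76·e^(−0.0643·2/12) + 2.09·e^(−0.0643·8/12) = 2.7542
Current forward F = (S − I)·e^(rT) = (114.11 − 2.7542)·e^(0.0643·10/12) = 111.3558 × 1.055045 = 117.4854
Value (long) = (F − K)·e^(−rT) = (117.4854 − 112.63) × 0.947827 = 4.6021
Short position value = −(long value) = -A$4.60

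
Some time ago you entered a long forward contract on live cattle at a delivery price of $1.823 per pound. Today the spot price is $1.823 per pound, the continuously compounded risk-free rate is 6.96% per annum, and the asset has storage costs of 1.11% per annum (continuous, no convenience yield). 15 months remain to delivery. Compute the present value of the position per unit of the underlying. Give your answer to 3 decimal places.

$0.177 per pound

Current fair forward for the remaining 15 months: F = S·e^((r + u)·T), (r + u) = 0.0696 + 0.0111 = 0.0807
F = 1.823 · e^(0.0807 × 15/12) = 1.823 × 1.106138 = 2.0165
Value of long forward = (F − K)·e^(−rT) = (2.0165 − 1.823) · e^(−0.0696·15/12)
= 0.1935 × 0.916677 = 0.177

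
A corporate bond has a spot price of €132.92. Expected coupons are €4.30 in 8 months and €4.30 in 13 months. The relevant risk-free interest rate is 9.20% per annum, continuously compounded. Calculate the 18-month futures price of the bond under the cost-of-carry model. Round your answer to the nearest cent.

PV(coupons) I = 4.30·e^(−0.0920·8/12) + 4.30·e^(−0.0920·13/12)
I = 4.0442 + 3.8921 = 7.9363
F = (S − I)·e^(rT) = (132.92 − 7.9363) · e^(0.0920·18/12)
= 124.9837 · e^0.138000 = 124.9837 × 1.147976 = €143.48

€143.48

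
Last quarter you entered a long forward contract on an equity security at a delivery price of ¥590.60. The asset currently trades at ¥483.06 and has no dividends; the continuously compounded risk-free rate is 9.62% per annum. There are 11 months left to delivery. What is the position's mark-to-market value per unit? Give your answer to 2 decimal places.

-¥57.69

Current fair forward for the remaining 11 months: F = S·e^(r·T), r = 0.0962
F = 483.06 · e^(0.0962 × 11/12) = 483.06 × 1.092188 = 527.5923
Value of long forward = (F − K)·e^(−rT) = (527.5923 − 590.60) · e^(−0.0962·11/12)
= -63.0077 × 0.915593 = -57.69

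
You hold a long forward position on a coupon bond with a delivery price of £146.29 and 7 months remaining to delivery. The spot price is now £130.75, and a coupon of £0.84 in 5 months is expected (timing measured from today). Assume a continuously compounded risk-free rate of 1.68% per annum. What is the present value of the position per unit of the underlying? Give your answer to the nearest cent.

PV(remaining coupons) I = 0.84·e^(−0.0168·5/12) = 0.8341
Current forward F = (S − I)·e^(rT) = (130.75 − 0.8341)·e^(0.0168·7/12) = 129.9159 × 1.009848 = 131.1953
Value (long) = (F − K)·e^(−rT) = (131.1953 − 146.29) × 0.990248 = -14.9475
Value = -£14.95

-£14.95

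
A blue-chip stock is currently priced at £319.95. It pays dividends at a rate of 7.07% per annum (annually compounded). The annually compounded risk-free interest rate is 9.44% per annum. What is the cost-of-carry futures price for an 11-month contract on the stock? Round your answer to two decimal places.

F = S · (1+r)^T / (1+q)^T
= 319.95 × 1.086204 / 1.064622 = 319.95 × 1.020272
F = £326.44

£326.44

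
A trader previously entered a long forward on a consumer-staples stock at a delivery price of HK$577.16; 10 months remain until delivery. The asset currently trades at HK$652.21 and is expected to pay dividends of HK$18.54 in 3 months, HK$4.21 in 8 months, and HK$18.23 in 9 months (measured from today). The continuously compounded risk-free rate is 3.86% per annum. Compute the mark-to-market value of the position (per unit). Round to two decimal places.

HK$53.15

PV(remaining dividends) I = 18.54·e^(−0.0386·3/12) + 4.21·e^(−0.0386·8/12) + 18.23·e^(−0.0386·9/12) = 40.1748
Current forward F = (S − I)·e^(rT) = (652.21 − 40.1748)·e^(0.0386·10/12) = 612.0352 × 1.032690 = 632.0426
Value (long) = (F − K)·e^(−rT) = (632.0426 − 577.16) × 0.968345 = 53.1453
Value = HK$53.15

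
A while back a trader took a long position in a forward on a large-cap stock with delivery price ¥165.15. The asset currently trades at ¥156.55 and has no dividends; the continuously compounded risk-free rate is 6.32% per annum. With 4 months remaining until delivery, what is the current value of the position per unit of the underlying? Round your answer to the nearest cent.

Current fair forward for the remaining 4 months: F = S·e^(r·T), r = 0.0632
F = 156.55 · e^(0.0632 × 4/12) = 156.55 × 1.021290 = 159.8829
Value of long forward = (F − K)·e^(−rT) = (159.8829 − 165.15) · e^(−0.0632·4/12)
= -5.2671 × 0.979154 = -5.16

-¥5.16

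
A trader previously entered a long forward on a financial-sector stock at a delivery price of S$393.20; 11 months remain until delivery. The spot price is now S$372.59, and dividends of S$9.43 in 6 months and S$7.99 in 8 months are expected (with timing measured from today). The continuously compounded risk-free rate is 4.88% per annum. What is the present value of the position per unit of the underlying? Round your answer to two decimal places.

-S$20.35

PV(remaining dividends) I = 9.43·e^(−0.0488·6/12) + 7.99·e^(−0.0488·8/12) = 16.9369
Current forward F = (S − I)·e^(rT) = (372.59 − 16.9369)·e^(0.0488·11/12) = 355.6531 × 1.045749 = 371.9239
Value (long) = (F − K)·e^(−rT) = (371.9239 − 393.20) × 0.956252 = -20.3453
Value = -S$20.35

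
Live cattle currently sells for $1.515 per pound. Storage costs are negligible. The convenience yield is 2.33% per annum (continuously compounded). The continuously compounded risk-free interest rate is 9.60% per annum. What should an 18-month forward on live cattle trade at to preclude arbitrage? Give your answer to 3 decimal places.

$1.690 per pound

Net carry = r + u − y = 0.0960 + 0.0000 − 0.0233 = 0.0727
F = S·e^((r+u−y)T) = 1.515 · e^(0.0727 × 18/12) = 1.515 · e^0.109050
= 1.515 × 1.115218 = $1.690 per pound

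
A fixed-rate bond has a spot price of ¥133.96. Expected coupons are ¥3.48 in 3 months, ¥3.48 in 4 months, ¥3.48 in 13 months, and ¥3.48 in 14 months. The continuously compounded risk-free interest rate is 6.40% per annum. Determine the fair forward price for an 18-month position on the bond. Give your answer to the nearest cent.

¥132.81

PV(coupons) I = 3.48·e^(−0.0640·3/12) + 3.48·e^(−0.0640·4/12) + 3.48·e^(−0.0640·13/12) + 3.48·e^(−0.0640·14/12)
I = 3.4248 + 3.4065 + 3.2469 + 3.2296 = 13.3078
F = (S − I)·e^(rT) = (133.96 − 13.3078) · e^(0.0640·18/12)
= 120.6522 · e^0.096000 = 120.6522 × 1.100759 = ¥132.81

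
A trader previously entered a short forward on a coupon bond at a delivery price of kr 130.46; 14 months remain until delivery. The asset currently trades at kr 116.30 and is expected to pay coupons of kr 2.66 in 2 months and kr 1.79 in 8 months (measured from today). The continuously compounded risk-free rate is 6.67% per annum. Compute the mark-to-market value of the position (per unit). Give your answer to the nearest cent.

kr 8.74

PV(remaining coupons) I = 2.66·e^(−0.0667·2/12) + 1.79·e^(−0.0667·8/12) = 4.3427
Current forward F = (S − I)·e^(rT) = (116.30 − 4.3427)·e^(0.0667·14/12) = 111.9573 × 1.080924 = 121.0173
Value (long) = (F − K)·e^(−rT) = (121.0173 − 130.46) × 0.925134 = -8.7358
Short position value = −(long value) = kr 8.74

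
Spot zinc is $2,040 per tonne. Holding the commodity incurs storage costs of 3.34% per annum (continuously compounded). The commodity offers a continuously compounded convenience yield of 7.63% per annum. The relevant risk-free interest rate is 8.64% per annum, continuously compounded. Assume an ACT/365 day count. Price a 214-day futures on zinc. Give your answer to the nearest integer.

Net carry = r + u − y = 0.0864 + 0.0334 − 0.0763 = 0.0435
F = S·e^((r+u−y)T) = 2040 · e^(0.0435 × 214/365) = 2040 · e^0.025504
= 2040 × 1.025832 = $2,093 per tonne

$2,093 per tonne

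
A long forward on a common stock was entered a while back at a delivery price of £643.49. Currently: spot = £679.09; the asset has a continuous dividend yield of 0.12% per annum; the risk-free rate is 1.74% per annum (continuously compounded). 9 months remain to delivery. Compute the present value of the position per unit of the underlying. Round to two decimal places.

Current fair forward for the remaining 9 months: F = S·e^((r − q)·T), (r − q) = 0.0174 − 0.0012 = 0.0162
F = 679.09 · e^(0.0162 × 9/12) = 679.09 × 1.012224 = 687.3912
Value of long forward = (F − K)·e^(−rT) = (687.3912 − 643.49) · e^(−0.0174·9/12)
= 43.9012 × 0.987035 = 43.33

£43.33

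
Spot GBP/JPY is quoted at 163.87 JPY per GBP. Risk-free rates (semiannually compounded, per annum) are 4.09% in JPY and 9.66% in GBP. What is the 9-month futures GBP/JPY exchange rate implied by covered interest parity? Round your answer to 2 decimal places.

By covered interest parity, F = S · (1+r_JPY/2)^(2T) / (1+r_GBP/2)^(2T)
= 163.87 × 1.030831 / 1.073318 = 163.87 × 0.960415
F = 157.38 JPY per GBP

157.38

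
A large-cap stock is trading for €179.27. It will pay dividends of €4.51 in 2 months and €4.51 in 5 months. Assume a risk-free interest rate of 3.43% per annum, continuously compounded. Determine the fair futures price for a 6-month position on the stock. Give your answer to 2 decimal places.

€173.29

PV(dividends) I = 4.51·e^(−0.0343·2/12) + 4.51·e^(−0.0343·5/12)
I = 4.4843 + 4.4460 = 8.9303
F = (S − I)·e^(rT) = (179.27 − 8.9303) · e^(0.0343·6/12)
= 170.3397 · e^0.017150 = 170.3397 × 1.017298 = €173.29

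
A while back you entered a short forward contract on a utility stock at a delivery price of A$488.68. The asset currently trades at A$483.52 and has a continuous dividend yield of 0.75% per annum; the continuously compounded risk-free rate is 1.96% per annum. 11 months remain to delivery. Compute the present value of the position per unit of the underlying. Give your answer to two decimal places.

Current fair forward for the remaining 11 months: F = S·e^((r − q)·T), (r − q) = 0.0196 − 0.0075 = 0.0121
F = 483.52 · e^(0.0121 × 11/12) = 483.52 × 1.011153 = 488.9127
Value of long forward = (F − K)·e^(−rT) = (488.9127 − 488.68) · e^(−0.0196·11/12)
= 0.2327 × 0.982194 = 0.23
Short position value = −(long value) = -A$0.23

-A$0.23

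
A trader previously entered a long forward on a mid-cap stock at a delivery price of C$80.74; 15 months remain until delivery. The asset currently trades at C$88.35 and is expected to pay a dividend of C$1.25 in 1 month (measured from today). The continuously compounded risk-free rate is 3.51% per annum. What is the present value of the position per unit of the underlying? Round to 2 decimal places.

PV(remaining dividends) I = 1.25·e^(−0.0351·1/12) = 1.2463
Current forward F = (S − I)·e^(rT) = (88.35 − 1.2463)·e^(0.0351·15/12) = 87.1037 × 1.044852 = 91.0105
Value (long) = (F − K)·e^(−rT) = (91.0105 − 80.74) × 0.957074 = 9.8296
Value = C$9.83

C$9.83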